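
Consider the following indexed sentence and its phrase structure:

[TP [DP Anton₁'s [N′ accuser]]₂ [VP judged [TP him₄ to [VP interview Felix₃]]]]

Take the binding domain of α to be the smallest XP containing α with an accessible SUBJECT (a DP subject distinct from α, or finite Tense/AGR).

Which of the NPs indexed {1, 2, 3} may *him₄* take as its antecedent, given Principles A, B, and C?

*him* is a pronoun, so Principle B applies: it must be free in its binding domain.
Binding domain of *him₄*: the matrix TP, whose subject is [Anton₁'s accuser]₂.
*Anton₁* and the pronoun do not c-command one another → neither Principle B nor Principle C is at stake; coindexation permitted.
*[Anton₁'s accuser]₂* c-commands the pronoun within its binding domain → coindexation would violate Principle B.
*Felix₃*: the pronoun c-commands this R-expression → coindexation would violate Principle C on *Felix₃*.

{1}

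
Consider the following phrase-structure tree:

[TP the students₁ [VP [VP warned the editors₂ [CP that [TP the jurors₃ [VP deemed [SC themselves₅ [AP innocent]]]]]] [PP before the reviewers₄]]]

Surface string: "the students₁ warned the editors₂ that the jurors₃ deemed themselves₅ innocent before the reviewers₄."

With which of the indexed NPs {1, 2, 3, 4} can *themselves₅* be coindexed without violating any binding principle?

*themselves* is an anaphor, so Principle A applies: it must be bound in its binding domain.
Binding domain of *themselves₅*: the embedded TP, whose subject is the jurors₃.
*the students₁* c-commands the anaphor but is outside its binding domain → cannot satisfy Principle A.
*the editors₂* c-commands the anaphor but is outside its binding domain → cannot satisfy Principle A.
*the jurors₃* c-commands the anaphor within its binding domain → licit binder.
*the reviewers₄* does not c-command the anaphor → cannot bind it.

{3}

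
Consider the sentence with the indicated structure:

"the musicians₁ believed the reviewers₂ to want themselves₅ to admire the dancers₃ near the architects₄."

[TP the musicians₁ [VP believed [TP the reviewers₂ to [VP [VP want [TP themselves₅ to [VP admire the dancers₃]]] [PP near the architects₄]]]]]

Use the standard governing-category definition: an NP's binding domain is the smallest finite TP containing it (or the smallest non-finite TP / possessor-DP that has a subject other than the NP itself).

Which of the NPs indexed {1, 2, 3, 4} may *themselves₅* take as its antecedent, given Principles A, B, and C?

*themselves* is an anaphor, so Principle A applies: it must be bound in its binding domain.
Binding domain of *themselves₅*: the embedded TP, whose subject is the reviewers₂.
*the musicians₁* c-commands the anaphor but is outside its binding domain → cannot satisfy Principle A.
*the reviewers₂* c-commands the anaphor within its binding domain → licit binder.
*the dancers₃* does not c-command the anaphor → cannot bind it.
*the architects₄* does not c-command the anaphor → cannot bind it.

{2}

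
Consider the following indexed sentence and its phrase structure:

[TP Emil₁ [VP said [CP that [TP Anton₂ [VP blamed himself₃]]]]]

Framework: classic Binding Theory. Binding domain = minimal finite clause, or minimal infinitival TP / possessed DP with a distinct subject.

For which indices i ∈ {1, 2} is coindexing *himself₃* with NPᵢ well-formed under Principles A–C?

*himself* is an anaphor, so Principle A applies: it must be bound in its binding domain.
Binding domain of *himself₃*: the embedded TP, whose subject is Anton₂.
*Emil₁* c-commands the anaphor but is outside its binding domain → cannot satisfy Principle A.
*Anton₂* c-commands the anaphor within its binding domain → licit binder.

{2}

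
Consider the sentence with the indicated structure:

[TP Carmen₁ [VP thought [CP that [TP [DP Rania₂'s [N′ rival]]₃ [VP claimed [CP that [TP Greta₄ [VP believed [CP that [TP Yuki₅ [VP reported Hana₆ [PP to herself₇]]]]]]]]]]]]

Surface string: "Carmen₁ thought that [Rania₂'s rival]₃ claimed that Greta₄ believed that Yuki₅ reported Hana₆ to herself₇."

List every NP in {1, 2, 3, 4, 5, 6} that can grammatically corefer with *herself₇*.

*herself* is an anaphor, so Principle A applies: it must be bound in its binding domain.
Binding domain of *herself₇*: the embedded TP, whose subject is Yuki₅.
*Carmen₁* c-commands the anaphor but is outside its binding domain → cannot satisfy Principle A.
*Rania₂* does not c-command the anaphor → cannot bind it.
*[Rania₂'s rival]₃* c-commands the anaphor but is outside its binding domain → cannot satisfy Principle A.
*Greta₄* c-commands the anaphor but is outside its binding domain → cannot satisfy Principle A.
*Yuki₅* c-commands the anaphor within its binding domain → licit binder.
*Hana₆* c-commands the anaphor within its binding domain → licit binder.

{5, 6}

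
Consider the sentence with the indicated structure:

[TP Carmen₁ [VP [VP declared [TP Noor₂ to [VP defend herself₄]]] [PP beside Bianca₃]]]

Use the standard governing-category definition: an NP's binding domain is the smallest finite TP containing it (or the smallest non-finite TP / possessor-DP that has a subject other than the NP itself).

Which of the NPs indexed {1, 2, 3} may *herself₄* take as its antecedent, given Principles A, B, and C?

*herself* is an anaphor, so Principle A applies: it must be bound in its binding domain.
Binding domain of *herself₄*: the embedded TP, whose subject is Noor₂.
*Carmen₁* c-commands the anaphor but is outside its binding domain → cannot satisfy Principle A.
*Noor₂* c-commands the anaphor within its binding domain → licit binder.
*Bianca₃* does not c-command the anaphor → cannot bind it.

{2}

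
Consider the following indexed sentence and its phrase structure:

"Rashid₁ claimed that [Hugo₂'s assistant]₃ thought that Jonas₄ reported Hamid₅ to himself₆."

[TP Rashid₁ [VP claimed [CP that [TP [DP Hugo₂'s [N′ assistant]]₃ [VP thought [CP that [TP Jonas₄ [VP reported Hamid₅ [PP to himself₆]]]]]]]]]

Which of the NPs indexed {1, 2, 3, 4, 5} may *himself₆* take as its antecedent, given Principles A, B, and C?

{4, 5}

*himself* is an anaphor, so Principle A applies: it must be bound in its binding domain.
Binding domain of *himself₆*: the embedded TP, whose subject is Jonas₄.
*Rashid₁* c-commands the anaphor but is outside its binding domain → cannot satisfy Principle A.
*Hugo₂* does not c-command the anaphor → cannot bind it.
*[Hugo₂'s assistant]₃* c-commands the anaphor but is outside its binding domain → cannot satisfy Principle A.
*Jonas₄* c-commands the anaphor within its binding domain → licit binder.
*Hamid₅* c-commands the anaphor within its binding domain → licit binder.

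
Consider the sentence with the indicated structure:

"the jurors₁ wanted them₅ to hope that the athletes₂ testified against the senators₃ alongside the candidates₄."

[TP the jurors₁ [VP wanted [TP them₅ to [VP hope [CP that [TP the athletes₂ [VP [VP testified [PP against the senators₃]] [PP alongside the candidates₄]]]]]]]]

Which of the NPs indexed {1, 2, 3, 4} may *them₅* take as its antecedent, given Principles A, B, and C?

*them* is a pronoun, so Principle B applies: it must be free in its binding domain.
Binding domain of *them₅*: the matrix TP, whose subject is the jurors₁.
*the jurors₁* c-commands the pronoun within its binding domain → coindexation would violate Principle B.
*the athletes₂*: the pronoun c-commands this R-expression → coindexation would violate Principle C on *the athletes₂*.
*the senators₃*: the pronoun c-commands this R-expression → coindexation would violate Principle C on *the senators₃*.
*the candidates₄*: the pronoun c-commands this R-expression → coindexation would violate Principle C on *the candidates₄*.

none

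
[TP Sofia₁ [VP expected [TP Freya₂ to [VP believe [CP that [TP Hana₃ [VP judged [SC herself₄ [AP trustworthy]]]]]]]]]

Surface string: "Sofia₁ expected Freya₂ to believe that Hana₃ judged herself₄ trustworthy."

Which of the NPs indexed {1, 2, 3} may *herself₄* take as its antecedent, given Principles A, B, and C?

{3}

*herself* is an anaphor, so Principle A applies: it must be bound in its binding domain.
Binding domain of *herself₄*: the embedded TP, whose subject is Hana₃.
*Sofia₁* c-commands the anaphor but is outside its binding domain → cannot satisfy Principle A.
*Freya₂* c-commands the anaphor but is outside its binding domain → cannot satisfy Principle A.
*Hana₃* c-commands the anaphor within its binding domain → licit binder.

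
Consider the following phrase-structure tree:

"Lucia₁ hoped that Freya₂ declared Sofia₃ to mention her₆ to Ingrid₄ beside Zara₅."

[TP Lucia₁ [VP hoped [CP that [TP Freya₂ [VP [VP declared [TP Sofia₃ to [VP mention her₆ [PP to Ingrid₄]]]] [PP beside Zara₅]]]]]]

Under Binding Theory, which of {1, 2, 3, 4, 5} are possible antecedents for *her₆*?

{1, 2, 5}

*her* is a pronoun, so Principle B applies: it must be free in its binding domain.
Binding domain of *her₆*: the embedded TP, whose subject is Sofia₃.
*Lucia₁* c-commands the pronoun but from outside its binding domain, and is not c-commanded by it → coindexation permitted.
*Freya₂* c-commands the pronoun but from outside its binding domain, and is not c-commanded by it → coindexation permitted.
*Sofia₃* c-commands the pronoun within its binding domain → coindexation would violate Principle B.
*Ingrid₄*: the pronoun c-commands this R-expression → coindexation would violate Principle C on *Ingrid₄*.
*Zara₅* and the pronoun do not c-command one another → neither Principle B nor Principle C is at stake; coindexation permitted.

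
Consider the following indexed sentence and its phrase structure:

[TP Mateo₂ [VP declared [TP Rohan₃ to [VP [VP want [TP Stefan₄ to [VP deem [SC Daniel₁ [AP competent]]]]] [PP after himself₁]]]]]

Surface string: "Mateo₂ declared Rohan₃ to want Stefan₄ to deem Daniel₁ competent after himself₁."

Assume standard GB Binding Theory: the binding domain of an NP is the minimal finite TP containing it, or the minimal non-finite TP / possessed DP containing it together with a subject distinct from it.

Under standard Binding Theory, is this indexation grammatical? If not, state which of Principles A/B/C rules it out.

Principle A

The two coindexed NPs are *Daniel₁* and *himself₁*.
*himself₁* is an anaphor. Principle A requires it to be bound within its binding domain — the embedded TP, whose subject is Rohan₃.
Within that domain it is c-commanded by *Rohan₃*, which does not share its index.
*Daniel₁* does not c-command the anaphor at all.
The anaphor is unbound in its domain → Principle A violation.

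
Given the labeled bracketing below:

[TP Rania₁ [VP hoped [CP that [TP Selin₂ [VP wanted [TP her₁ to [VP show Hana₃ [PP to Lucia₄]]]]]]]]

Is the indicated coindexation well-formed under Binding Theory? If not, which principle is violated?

The two coindexed NPs are *Rania₁* and *her₁*.
*her₁* is a pronoun; its binding domain is the embedded TP, whose subject is Selin₂. Within that domain it is c-commanded only by *Selin₂*, which carries a different index — the pronoun is free locally, so Principle B holds.
*Rania₁* is an R-expression; *her₁* does not c-command it, and no other NP shares its index, so Principle C is satisfied.
All principles are respected.

grammatical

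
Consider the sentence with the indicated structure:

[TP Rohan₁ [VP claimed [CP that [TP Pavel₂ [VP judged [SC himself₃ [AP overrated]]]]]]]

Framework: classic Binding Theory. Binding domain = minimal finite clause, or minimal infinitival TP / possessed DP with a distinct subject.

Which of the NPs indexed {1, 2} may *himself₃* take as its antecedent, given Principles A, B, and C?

{2}

*himself* is an anaphor, so Principle A applies: it must be bound in its binding domain.
Binding domain of *himself₃*: the embedded TP, whose subject is Pavel₂.
*Rohan₁* c-commands the anaphor but is outside its binding domain → cannot satisfy Principle A.
*Pavel₂* c-commands the anaphor within its binding domain → licit binder.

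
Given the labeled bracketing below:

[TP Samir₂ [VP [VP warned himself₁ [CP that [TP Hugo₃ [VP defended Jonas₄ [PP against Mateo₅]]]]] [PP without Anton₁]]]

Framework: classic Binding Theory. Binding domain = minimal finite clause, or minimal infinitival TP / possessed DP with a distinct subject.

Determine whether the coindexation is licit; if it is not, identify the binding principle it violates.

Principle A

The two coindexed NPs are *Anton₁* and *himself₁*.
*himself₁* is an anaphor. Principle A requires it to be bound within its binding domain — the matrix TP, whose subject is Samir₂.
Within that domain it is c-commanded by *Samir₂*, which does not share its index.
*Anton₁* does not c-command the anaphor at all.
The anaphor is unbound in its domain → Principle A violation.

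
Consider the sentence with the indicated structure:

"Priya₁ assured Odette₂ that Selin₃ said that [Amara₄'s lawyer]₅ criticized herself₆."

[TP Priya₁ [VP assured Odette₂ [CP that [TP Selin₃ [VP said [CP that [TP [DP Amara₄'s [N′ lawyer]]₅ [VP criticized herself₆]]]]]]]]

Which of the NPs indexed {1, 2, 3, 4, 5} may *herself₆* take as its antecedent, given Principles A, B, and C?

{5}

*herself* is an anaphor, so Principle A applies: it must be bound in its binding domain.
Binding domain of *herself₆*: the embedded TP, whose subject is [Amara₄'s lawyer]₅.
*Priya₁* c-commands the anaphor but is outside its binding domain → cannot satisfy Principle A.
*Odette₂* c-commands the anaphor but is outside its binding domain → cannot satisfy Principle A.
*Selin₃* c-commands the anaphor but is outside its binding domain → cannot satisfy Principle A.
*Amara₄* does not c-command the anaphor → cannot bind it.
*[Amara₄'s lawyer]₅* c-commands the anaphor within its binding domain → licit binder.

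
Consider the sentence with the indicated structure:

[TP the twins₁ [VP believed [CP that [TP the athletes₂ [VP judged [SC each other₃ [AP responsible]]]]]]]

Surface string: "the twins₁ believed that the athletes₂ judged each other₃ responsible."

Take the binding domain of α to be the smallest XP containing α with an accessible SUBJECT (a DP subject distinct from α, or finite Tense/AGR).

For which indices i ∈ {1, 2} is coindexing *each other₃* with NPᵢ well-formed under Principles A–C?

*each other* is an anaphor, so Principle A applies: it must be bound in its binding domain.
Binding domain of *each other₃*: the embedded TP, whose subject is the athletes₂.
*the twins₁* c-commands the anaphor but is outside its binding domain → cannot satisfy Principle A.
*the athletes₂* c-commands the anaphor within its binding domain → licit binder.

{2}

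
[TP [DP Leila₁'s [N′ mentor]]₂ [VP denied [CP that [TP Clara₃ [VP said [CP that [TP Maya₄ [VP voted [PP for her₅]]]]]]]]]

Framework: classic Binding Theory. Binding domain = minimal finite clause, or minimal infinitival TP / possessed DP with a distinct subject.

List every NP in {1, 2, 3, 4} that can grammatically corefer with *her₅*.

*her* is a pronoun, so Principle B applies: it must be free in its binding domain.
Binding domain of *her₅*: the embedded TP, whose subject is Maya₄.
*Leila₁* and the pronoun do not c-command one another → neither Principle B nor Principle C is at stake; coindexation permitted.
*[Leila₁'s mentor]₂* c-commands the pronoun but from outside its binding domain, and is not c-commanded by it → coindexation permitted.
*Clara₃* c-commands the pronoun but from outside its binding domain, and is not c-commanded by it → coindexation permitted.
*Maya₄* c-commands the pronoun within its binding domain → coindexation would violate Principle B.

{1, 2, 3}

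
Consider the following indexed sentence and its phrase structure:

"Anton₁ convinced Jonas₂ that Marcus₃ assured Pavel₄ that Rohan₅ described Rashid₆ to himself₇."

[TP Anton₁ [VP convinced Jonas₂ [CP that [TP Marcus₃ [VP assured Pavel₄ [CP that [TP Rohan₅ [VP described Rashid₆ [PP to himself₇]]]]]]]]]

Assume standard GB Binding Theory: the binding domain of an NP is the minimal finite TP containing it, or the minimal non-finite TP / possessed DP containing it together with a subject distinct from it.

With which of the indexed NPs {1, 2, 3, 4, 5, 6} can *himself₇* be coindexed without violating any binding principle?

{5, 6}

*himself* is an anaphor, so Principle A applies: it must be bound in its binding domain.
Binding domain of *himself₇*: the embedded TP, whose subject is Rohan₅.
*Anton₁* c-commands the anaphor but is outside its binding domain → cannot satisfy Principle A.
*Jonas₂* c-commands the anaphor but is outside its binding domain → cannot satisfy Principle A.
*Marcus₃* c-commands the anaphor but is outside its binding domain → cannot satisfy Principle A.
*Pavel₄* c-commands the anaphor but is outside its binding domain → cannot satisfy Principle A.
*Rohan₅* c-commands the anaphor within its binding domain → licit binder.
*Rashid₆* c-commands the anaphor within its binding domain → licit binder.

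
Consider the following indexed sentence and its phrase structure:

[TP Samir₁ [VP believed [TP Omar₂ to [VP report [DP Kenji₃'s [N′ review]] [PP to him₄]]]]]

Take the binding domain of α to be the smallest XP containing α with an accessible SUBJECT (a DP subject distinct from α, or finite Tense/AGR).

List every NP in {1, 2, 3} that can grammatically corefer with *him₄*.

{1, 3}

*him* is a pronoun, so Principle B applies: it must be free in its binding domain.
Binding domain of *him₄*: the embedded TP, whose subject is Omar₂.
*Samir₁* c-commands the pronoun but from outside its binding domain, and is not c-commanded by it → coindexation permitted.
*Omar₂* c-commands the pronoun within its binding domain → coindexation would violate Principle B.
*Kenji₃* and the pronoun do not c-command one another → neither Principle B nor Principle C is at stake; coindexation permitted.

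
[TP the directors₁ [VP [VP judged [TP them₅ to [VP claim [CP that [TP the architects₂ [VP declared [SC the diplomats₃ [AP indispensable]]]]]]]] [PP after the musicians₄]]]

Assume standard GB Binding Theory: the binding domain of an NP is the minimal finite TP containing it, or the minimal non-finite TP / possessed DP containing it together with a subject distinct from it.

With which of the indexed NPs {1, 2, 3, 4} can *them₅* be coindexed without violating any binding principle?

*them* is a pronoun, so Principle B applies: it must be free in its binding domain.
Binding domain of *them₅*: the matrix TP, whose subject is the directors₁.
*the directors₁* c-commands the pronoun within its binding domain → coindexation would violate Principle B.
*the architects₂*: the pronoun c-commands this R-expression → coindexation would violate Principle C on *the architects₂*.
*the diplomats₃*: the pronoun c-commands this R-expression → coindexation would violate Principle C on *the diplomats₃*.
*the musicians₄* and the pronoun do not c-command one another → neither Principle B nor Principle C is at stake; coindexation permitted.

{4}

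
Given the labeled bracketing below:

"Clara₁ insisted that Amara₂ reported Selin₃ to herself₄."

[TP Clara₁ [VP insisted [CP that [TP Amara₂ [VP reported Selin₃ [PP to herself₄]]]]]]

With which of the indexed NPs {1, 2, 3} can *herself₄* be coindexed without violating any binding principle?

*herself* is an anaphor, so Principle A applies: it must be bound in its binding domain.
Binding domain of *herself₄*: the embedded TP, whose subject is Amara₂.
*Clara₁* c-commands the anaphor but is outside its binding domain → cannot satisfy Principle A.
*Amara₂* c-commands the anaphor within its binding domain → licit binder.
*Selin₃* c-commands the anaphor within its binding domain → licit binder.

{2, 3}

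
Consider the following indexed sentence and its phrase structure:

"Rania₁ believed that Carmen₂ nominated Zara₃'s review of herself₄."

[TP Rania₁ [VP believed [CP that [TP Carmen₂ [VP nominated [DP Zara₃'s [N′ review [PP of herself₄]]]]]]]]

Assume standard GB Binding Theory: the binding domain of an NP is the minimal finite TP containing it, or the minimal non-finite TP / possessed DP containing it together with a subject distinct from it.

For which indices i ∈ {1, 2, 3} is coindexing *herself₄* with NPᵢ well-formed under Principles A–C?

*herself* is an anaphor, so Principle A applies: it must be bound in its binding domain.
Binding domain of *herself₄*: the possessed DP, whose subject is Zara₃.
*Rania₁* c-commands the anaphor but is outside its binding domain → cannot satisfy Principle A.
*Carmen₂* c-commands the anaphor but is outside its binding domain → cannot satisfy Principle A.
*Zara₃* c-commands the anaphor within its binding domain → licit binder.

{3}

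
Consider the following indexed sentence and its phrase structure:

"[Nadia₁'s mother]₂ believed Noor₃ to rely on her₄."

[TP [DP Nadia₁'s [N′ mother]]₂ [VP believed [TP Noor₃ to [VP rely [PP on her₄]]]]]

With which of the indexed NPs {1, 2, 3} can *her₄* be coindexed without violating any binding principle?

*her* is a pronoun, so Principle B applies: it must be free in its binding domain.
Binding domain of *her₄*: the embedded TP, whose subject is Noor₃.
*Nadia₁* and the pronoun do not c-command one another → neither Principle B nor Principle C is at stake; coindexation permitted.
*[Nadia₁'s mother]₂* c-commands the pronoun but from outside its binding domain, and is not c-commanded by it → coindexation permitted.
*Noor₃* c-commands the pronoun within its binding domain → coindexation would violate Principle B.

{1, 2}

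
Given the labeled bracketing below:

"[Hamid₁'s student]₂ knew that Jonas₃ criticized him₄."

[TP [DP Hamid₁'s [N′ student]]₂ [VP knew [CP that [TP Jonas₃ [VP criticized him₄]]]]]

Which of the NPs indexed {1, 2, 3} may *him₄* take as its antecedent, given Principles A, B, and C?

{1, 2}

*him* is a pronoun, so Principle B applies: it must be free in its binding domain.
Binding domain of *him₄*: the embedded TP, whose subject is Jonas₃.
*Hamid₁* and the pronoun do not c-command one another → neither Principle B nor Principle C is at stake; coindexation permitted.
*[Hamid₁'s student]₂* c-commands the pronoun but from outside its binding domain, and is not c-commanded by it → coindexation permitted.
*Jonas₃* c-commands the pronoun within its binding domain → coindexation would violate Principle B.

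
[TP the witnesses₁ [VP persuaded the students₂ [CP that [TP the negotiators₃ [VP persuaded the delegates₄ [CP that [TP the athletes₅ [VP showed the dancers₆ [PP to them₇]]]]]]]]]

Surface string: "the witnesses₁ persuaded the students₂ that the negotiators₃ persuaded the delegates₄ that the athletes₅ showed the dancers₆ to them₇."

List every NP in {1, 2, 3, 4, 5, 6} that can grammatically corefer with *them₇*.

*them* is a pronoun, so Principle B applies: it must be free in its binding domain.
Binding domain of *them₇*: the embedded TP, whose subject is the athletes₅.
*the witnesses₁* c-commands the pronoun but from outside its binding domain, and is not c-commanded by it → coindexation permitted.
*the students₂* c-commands the pronoun but from outside its binding domain, and is not c-commanded by it → coindexation permitted.
*the negotiators₃* c-commands the pronoun but from outside its binding domain, and is not c-commanded by it → coindexation permitted.
*the delegates₄* c-commands the pronoun but from outside its binding domain, and is not c-commanded by it → coindexation permitted.
*the athletes₅* c-commands the pronoun within its binding domain → coindexation would violate Principle B.
*the dancers₆* c-commands the pronoun within its binding domain → coindexation would violate Principle B.

{1, 2, 3, 4}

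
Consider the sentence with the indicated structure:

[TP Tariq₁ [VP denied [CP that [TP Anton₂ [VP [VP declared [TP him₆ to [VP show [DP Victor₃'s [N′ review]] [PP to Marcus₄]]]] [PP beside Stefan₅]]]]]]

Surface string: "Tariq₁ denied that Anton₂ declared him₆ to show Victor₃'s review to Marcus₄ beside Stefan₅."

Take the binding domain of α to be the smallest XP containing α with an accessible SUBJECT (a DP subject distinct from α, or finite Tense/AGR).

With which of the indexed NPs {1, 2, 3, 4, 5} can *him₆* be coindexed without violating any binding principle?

*him* is a pronoun, so Principle B applies: it must be free in its binding domain.
Binding domain of *him₆*: the embedded TP, whose subject is Anton₂.
*Tariq₁* c-commands the pronoun but from outside its binding domain, and is not c-commanded by it → coindexation permitted.
*Anton₂* c-commands the pronoun within its binding domain → coindexation would violate Principle B.
*Victor₃*: the pronoun c-commands this R-expression → coindexation would violate Principle C on *Victor₃*.
*Marcus₄*: the pronoun c-commands this R-expression → coindexation would violate Principle C on *Marcus₄*.
*Stefan₅* and the pronoun do not c-command one another → neither Principle B nor Principle C is at stake; coindexation permitted.

{1, 5}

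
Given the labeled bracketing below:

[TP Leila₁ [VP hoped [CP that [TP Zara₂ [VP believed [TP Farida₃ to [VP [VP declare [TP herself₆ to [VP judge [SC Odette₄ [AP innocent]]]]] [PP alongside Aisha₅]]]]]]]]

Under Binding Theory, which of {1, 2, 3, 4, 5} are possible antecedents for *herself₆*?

*herself* is an anaphor, so Principle A applies: it must be bound in its binding domain.
Binding domain of *herself₆*: the embedded TP, whose subject is Farida₃.
*Leila₁* c-commands the anaphor but is outside its binding domain → cannot satisfy Principle A.
*Zara₂* c-commands the anaphor but is outside its binding domain → cannot satisfy Principle A.
*Farida₃* c-commands the anaphor within its binding domain → licit binder.
*Odette₄* does not c-command the anaphor → cannot bind it.
*Aisha₅* does not c-command the anaphor → cannot bind it.

{3}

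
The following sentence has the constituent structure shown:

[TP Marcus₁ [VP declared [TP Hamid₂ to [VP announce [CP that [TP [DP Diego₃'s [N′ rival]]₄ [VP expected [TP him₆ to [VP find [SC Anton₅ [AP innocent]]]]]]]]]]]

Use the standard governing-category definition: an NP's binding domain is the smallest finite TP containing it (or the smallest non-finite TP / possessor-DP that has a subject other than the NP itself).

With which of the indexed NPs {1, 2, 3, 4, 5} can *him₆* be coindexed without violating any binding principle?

*him* is a pronoun, so Principle B applies: it must be free in its binding domain.
Binding domain of *him₆*: the embedded TP, whose subject is [Diego₃'s rival]₄.
*Marcus₁* c-commands the pronoun but from outside its binding domain, and is not c-commanded by it → coindexation permitted.
*Hamid₂* c-commands the pronoun but from outside its binding domain, and is not c-commanded by it → coindexation permitted.
*Diego₃* and the pronoun do not c-command one another → neither Principle B nor Principle C is at stake; coindexation permitted.
*[Diego₃'s rival]₄* c-commands the pronoun within its binding domain → coindexation would violate Principle B.
*Anton₅*: the pronoun c-commands this R-expression → coindexation would violate Principle C on *Anton₅*.

{1, 2, 3}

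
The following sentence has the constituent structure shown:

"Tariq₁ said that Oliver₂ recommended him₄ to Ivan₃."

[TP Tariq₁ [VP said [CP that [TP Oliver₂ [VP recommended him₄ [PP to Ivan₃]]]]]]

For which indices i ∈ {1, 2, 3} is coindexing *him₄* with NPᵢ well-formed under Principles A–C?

{1}

*him* is a pronoun, so Principle B applies: it must be free in its binding domain.
Binding domain of *him₄*: the embedded TP, whose subject is Oliver₂.
*Tariq₁* c-commands the pronoun but from outside its binding domain, and is not c-commanded by it → coindexation permitted.
*Oliver₂* c-commands the pronoun within its binding domain → coindexation would violate Principle B.
*Ivan₃*: the pronoun c-commands this R-expression → coindexation would violate Principle C on *Ivan₃*.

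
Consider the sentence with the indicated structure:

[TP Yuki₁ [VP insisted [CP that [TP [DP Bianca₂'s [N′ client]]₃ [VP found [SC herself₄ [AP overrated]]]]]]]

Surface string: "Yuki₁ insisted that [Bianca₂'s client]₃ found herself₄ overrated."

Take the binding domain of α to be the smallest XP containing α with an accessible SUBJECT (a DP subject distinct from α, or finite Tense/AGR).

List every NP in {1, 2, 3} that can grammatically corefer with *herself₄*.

*herself* is an anaphor, so Principle A applies: it must be bound in its binding domain.
Binding domain of *herself₄*: the embedded TP, whose subject is [Bianca₂'s client]₃.
*Yuki₁* c-commands the anaphor but is outside its binding domain → cannot satisfy Principle A.
*Bianca₂* does not c-command the anaphor → cannot bind it.
*[Bianca₂'s client]₃* c-commands the anaphor within its binding domain → licit binder.

{3}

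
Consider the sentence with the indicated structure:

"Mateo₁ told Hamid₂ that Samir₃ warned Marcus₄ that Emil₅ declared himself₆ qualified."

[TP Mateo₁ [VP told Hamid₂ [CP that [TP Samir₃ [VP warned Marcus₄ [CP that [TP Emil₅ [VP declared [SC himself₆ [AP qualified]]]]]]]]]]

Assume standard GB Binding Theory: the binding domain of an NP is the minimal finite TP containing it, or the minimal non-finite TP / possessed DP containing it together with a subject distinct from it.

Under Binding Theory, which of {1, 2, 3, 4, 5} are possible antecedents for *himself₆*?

*himself* is an anaphor, so Principle A applies: it must be bound in its binding domain.
Binding domain of *himself₆*: the embedded TP, whose subject is Emil₅.
*Mateo₁* c-commands the anaphor but is outside its binding domain → cannot satisfy Principle A.
*Hamid₂* c-commands the anaphor but is outside its binding domain → cannot satisfy Principle A.
*Samir₃* c-commands the anaphor but is outside its binding domain → cannot satisfy Principle A.
*Marcus₄* c-commands the anaphor but is outside its binding domain → cannot satisfy Principle A.
*Emil₅* c-commands the anaphor within its binding domain → licit binder.

{5}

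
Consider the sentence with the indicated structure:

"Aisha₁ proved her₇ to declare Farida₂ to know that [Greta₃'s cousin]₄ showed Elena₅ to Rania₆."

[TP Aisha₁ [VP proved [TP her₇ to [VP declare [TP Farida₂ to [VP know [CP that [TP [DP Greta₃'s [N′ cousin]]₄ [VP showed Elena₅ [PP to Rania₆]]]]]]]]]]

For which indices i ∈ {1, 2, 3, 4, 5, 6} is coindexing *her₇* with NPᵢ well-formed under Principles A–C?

none

*her* is a pronoun, so Principle B applies: it must be free in its binding domain.
Binding domain of *her₇*: the matrix TP, whose subject is Aisha₁.
*Aisha₁* c-commands the pronoun within its binding domain → coindexation would violate Principle B.
*Farida₂*: the pronoun c-commands this R-expression → coindexation would violate Principle C on *Farida₂*.
*Greta₃*: the pronoun c-commands this R-expression → coindexation would violate Principle C on *Greta₃*.
*[Greta₃'s cousin]₄*: the pronoun c-commands this R-expression → coindexation would violate Principle C on *[Greta₃'s cousin]₄*.
*Elena₅*: the pronoun c-commands this R-expression → coindexation would violate Principle C on *Elena₅*.
*Rania₆*: the pronoun c-commands this R-expression → coindexation would violate Principle C on *Rania₆*.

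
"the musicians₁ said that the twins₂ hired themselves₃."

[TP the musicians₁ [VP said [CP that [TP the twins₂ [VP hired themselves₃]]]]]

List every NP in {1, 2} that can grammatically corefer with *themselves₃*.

*themselves* is an anaphor, so Principle A applies: it must be bound in its binding domain.
Binding domain of *themselves₃*: the embedded TP, whose subject is the twins₂.
*the musicians₁* c-commands the anaphor but is outside its binding domain → cannot satisfy Principle A.
*the twins₂* c-commands the anaphor within its binding domain → licit binder.

{2}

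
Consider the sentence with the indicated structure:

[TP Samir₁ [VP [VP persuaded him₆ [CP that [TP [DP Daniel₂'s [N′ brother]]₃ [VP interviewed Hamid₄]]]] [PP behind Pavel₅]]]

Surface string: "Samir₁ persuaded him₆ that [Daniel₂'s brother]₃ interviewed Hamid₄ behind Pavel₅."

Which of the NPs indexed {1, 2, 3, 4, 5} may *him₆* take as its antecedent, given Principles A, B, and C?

*him* is a pronoun, so Principle B applies: it must be free in its binding domain.
Binding domain of *him₆*: the matrix TP, whose subject is Samir₁.
*Samir₁* c-commands the pronoun within its binding domain → coindexation would violate Principle B.
*Daniel₂*: the pronoun c-commands this R-expression → coindexation would violate Principle C on *Daniel₂*.
*[Daniel₂'s brother]₃*: the pronoun c-commands this R-expression → coindexation would violate Principle C on *[Daniel₂'s brother]₃*.
*Hamid₄*: the pronoun c-commands this R-expression → coindexation would violate Principle C on *Hamid₄*.
*Pavel₅* and the pronoun do not c-command one another → neither Principle B nor Principle C is at stake; coindexation permitted.

{5}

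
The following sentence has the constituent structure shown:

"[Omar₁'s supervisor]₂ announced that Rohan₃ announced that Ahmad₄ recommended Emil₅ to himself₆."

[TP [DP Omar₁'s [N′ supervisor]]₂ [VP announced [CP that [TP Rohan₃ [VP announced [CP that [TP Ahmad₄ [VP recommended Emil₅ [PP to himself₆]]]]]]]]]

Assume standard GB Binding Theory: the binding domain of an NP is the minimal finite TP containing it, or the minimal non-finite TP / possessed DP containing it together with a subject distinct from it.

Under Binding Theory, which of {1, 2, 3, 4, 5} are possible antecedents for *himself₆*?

{4, 5}

*himself* is an anaphor, so Principle A applies: it must be bound in its binding domain.
Binding domain of *himself₆*: the embedded TP, whose subject is Ahmad₄.
*Omar₁* does not c-command the anaphor → cannot bind it.
*[Omar₁'s supervisor]₂* c-commands the anaphor but is outside its binding domain → cannot satisfy Principle A.
*Rohan₃* c-commands the anaphor but is outside its binding domain → cannot satisfy Principle A.
*Ahmad₄* c-commands the anaphor within its binding domain → licit binder.
*Emil₅* c-commands the anaphor within its binding domain → licit binder.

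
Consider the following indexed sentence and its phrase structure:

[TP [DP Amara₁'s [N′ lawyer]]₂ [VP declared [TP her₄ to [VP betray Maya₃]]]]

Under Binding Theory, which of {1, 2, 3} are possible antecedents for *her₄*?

*her* is a pronoun, so Principle B applies: it must be free in its binding domain.
Binding domain of *her₄*: the matrix TP, whose subject is [Amara₁'s lawyer]₂.
*Amara₁* and the pronoun do not c-command one another → neither Principle B nor Principle C is at stake; coindexation permitted.
*[Amara₁'s lawyer]₂* c-commands the pronoun within its binding domain → coindexation would violate Principle B.
*Maya₃*: the pronoun c-commands this R-expression → coindexation would violate Principle C on *Maya₃*.

{1}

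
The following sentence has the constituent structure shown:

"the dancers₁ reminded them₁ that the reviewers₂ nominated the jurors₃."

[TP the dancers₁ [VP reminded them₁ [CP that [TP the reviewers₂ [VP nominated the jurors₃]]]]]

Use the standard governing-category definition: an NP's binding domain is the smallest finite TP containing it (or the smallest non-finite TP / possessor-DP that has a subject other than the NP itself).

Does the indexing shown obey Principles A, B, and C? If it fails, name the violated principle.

Principle B

The two coindexed NPs are *the dancers₁* and *them₁*.
*them₁* is a pronoun. Its binding domain is the matrix TP, whose subject is the dancers₁.
*the dancers₁* c-commands it within that domain and carries the same index.
The pronoun is locally bound → Principle B violation.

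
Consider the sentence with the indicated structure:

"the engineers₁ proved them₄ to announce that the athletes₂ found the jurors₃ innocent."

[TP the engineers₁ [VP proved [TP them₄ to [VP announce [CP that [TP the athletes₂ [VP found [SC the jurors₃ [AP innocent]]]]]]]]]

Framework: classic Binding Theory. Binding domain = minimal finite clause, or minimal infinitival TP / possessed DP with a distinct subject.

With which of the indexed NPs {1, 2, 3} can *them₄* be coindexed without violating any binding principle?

*them* is a pronoun, so Principle B applies: it must be free in its binding domain.
Binding domain of *them₄*: the matrix TP, whose subject is the engineers₁.
*the engineers₁* c-commands the pronoun within its binding domain → coindexation would violate Principle B.
*the athletes₂*: the pronoun c-commands this R-expression → coindexation would violate Principle C on *the athletes₂*.
*the jurors₃*: the pronoun c-commands this R-expression → coindexation would violate Principle C on *the jurors₃*.

none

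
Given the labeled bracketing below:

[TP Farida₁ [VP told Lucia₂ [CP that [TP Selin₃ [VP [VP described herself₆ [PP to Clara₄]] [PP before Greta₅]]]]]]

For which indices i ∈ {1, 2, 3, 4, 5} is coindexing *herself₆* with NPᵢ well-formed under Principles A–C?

*herself* is an anaphor, so Principle A applies: it must be bound in its binding domain.
Binding domain of *herself₆*: the embedded TP, whose subject is Selin₃.
*Farida₁* c-commands the anaphor but is outside its binding domain → cannot satisfy Principle A.
*Lucia₂* c-commands the anaphor but is outside its binding domain → cannot satisfy Principle A.
*Selin₃* c-commands the anaphor within its binding domain → licit binder.
*Clara₄* does not c-command the anaphor → cannot bind it.
*Greta₅* does not c-command the anaphor → cannot bind it.

{3}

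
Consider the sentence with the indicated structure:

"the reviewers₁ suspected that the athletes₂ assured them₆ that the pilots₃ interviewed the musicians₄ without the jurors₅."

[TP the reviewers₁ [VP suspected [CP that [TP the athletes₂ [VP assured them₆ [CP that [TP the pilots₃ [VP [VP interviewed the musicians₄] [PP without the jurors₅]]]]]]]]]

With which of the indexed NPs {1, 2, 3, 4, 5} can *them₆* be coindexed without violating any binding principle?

*them* is a pronoun, so Principle B applies: it must be free in its binding domain.
Binding domain of *them₆*: the embedded TP, whose subject is the athletes₂.
*the reviewers₁* c-commands the pronoun but from outside its binding domain, and is not c-commanded by it → coindexation permitted.
*the athletes₂* c-commands the pronoun within its binding domain → coindexation would violate Principle B.
*the pilots₃*: the pronoun c-commands this R-expression → coindexation would violate Principle C on *the pilots₃*.
*the musicians₄*: the pronoun c-commands this R-expression → coindexation would violate Principle C on *the musicians₄*.
*the jurors₅*: the pronoun c-commands this R-expression → coindexation would violate Principle C on *the jurors₅*.

{1}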